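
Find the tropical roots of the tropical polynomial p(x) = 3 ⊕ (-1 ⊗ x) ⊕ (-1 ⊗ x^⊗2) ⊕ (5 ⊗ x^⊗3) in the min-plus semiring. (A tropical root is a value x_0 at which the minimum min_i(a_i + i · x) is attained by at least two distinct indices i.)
Roots: {-6, 0, 4}

Each tropical root is a break point of the lower envelope of the lines y = a_i + i · x (there are 4 lines, with slopes 0, 1, ..., 3). Only the lines that attain the minimum somewhere contribute to roots; other lines are dominated. Here the surviving (envelope) indices are i = 3, i = 2, i = 1, i = 0.
Intersections between consecutive envelope lines give the roots: for adjacent envelope indices i < j the intersection is x = (a_i − a_j) / (j − i). Reading off the sorted break points: {-6, 0, 4}.
Verification: at each break x_0, at least two indices attain the minimum of min_i(a_i + i · x_0).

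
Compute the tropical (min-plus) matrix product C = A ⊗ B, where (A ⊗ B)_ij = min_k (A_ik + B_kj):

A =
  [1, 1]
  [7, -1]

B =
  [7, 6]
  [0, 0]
A ⊗ B =
  [1, 1]
  [-1, -1]

Apply the min-plus product entry-by-entry:
  C[0][0] = min over k of (A[0][0] + B[0][0] = 1 + 7 = 8, A[0][1] + B[1][0] = 1 + 0 = 1) = 1 (attained at k = 1)
  C[0][1] = min over k of (A[0][0] + B[0][1] = 1 + 6 = 7, A[0][1] + B[1][1] = 1 + 0 = 1) = 1 (attained at k = 1)
  C[1][0] = min over k of (A[1][0] + B[0][0] = 7 + 7 = 14, A[1][1] + B[1][0] = -1 + 0 = -1) = -1 (attained at k = 1)
  C[1][1] = min over k of (A[1][0] + B[0][1] = 7 + 6 = 13, A[1][1] + B[1][1] = -1 + 0 = -1) = -1 (attained at k = 1)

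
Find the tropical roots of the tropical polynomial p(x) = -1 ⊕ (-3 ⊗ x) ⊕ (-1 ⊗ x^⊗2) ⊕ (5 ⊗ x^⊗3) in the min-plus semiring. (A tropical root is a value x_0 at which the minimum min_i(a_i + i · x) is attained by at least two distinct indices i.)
Roots: {-6, -2, 2}

Each tropical root is a break point of the lower envelope of the lines y = a_i + i · x (there are 4 lines, with slopes 0, 1, ..., 3). Only the lines that attain the minimum somewhere contribute to roots; other lines are dominated. Here the surviving (envelope) indices are i = 3, i = 2, i = 1, i = 0.
Intersections between consecutive envelope lines give the roots: for adjacent envelope indices i < j the intersection is x = (a_i − a_j) / (j − i). Reading off the sorted break points: {-6, -2, 2}.
Verification: at each break x_0, at least two indices attain the minimum of min_i(a_i + i · x_0).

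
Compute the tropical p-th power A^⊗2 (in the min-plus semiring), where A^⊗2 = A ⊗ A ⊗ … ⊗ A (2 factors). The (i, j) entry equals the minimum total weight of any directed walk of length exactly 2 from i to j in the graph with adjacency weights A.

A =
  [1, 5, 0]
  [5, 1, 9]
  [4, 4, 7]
A^⊗2 =
  [2, 4, 1]
  [6, 2, 5]
  [5, 5, 4]

Each entry (A^⊗2)_ij equals the minimum over all length-2 walks i = v_0 → v_1 → … → v_2 = j of Σ_t A[v_t][v_{t+1}]. For example, for (i, j) = (0, 2) we minimise over 3 possible intermediate vertex sequences; the minimum is 1, attained along the walk 0 → 0 → 2.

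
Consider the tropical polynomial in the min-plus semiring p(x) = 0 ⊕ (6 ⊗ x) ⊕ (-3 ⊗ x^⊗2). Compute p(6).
p(6) = 0

A tropical monomial a ⊗ x^⊗i evaluates to a + i · x. Evaluating each term at x = 6:
  Term 0 contributes 0 + 0 · 6 = 0
  Term 1 contributes 6 + 1 · 6 = 12
  Term 2 contributes -3 + 2 · 6 = 9
p(6) = ⊕ of these = min[0, 12, 9] = 0.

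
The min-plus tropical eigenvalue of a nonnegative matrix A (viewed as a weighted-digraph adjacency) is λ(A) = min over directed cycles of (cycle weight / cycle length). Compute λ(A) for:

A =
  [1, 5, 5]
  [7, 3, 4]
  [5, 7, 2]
λ(A) = 1

Enumerate directed cycles and compute their means (weight / length). Sample:
  cycle 0 → 0: weight = 1, length = 1, mean = 1/1 ≈ 1.000
  cycle 1 → 1: weight = 3, length = 1, mean = 3/1 ≈ 3.000
  cycle 2 → 2: weight = 2, length = 1, mean = 2/1 ≈ 2.000
  cycle 0 → 1 → 0: weight = 12, length = 2, mean = 12/2 ≈ 6.000
  cycle 0 → 2 → 0: weight = 10, length = 2, mean = 10/2 ≈ 5.000
  cycle 1 → 0 → 1: weight = 12, length = 2, mean = 12/2 ≈ 6.000
Minimum mean = 1.000, attained e.g. along the cycle 0 → 0 with weight 1 and length 1. So λ(A) = 1/1 = 1.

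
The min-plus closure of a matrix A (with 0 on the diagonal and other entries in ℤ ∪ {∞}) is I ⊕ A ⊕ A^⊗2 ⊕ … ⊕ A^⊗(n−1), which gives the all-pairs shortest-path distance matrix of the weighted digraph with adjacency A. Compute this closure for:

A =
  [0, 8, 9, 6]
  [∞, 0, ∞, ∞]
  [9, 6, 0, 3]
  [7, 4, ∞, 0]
Closure =
  [0, 8, 9, 6]
  [∞, 0, ∞, ∞]
  [9, 6, 0, 3]
  [7, 4, 16, 0]

This is the Floyd-Warshall all-pairs shortest-path computation. For each intermediate vertex k = 0, 1, …, 3, update dist[i][j] ← min(dist[i][j], dist[i][k] + dist[k][j]). The final matrix gives, for each (i, j), the minimum total weight of any directed path from i to j (possibly empty when i = j).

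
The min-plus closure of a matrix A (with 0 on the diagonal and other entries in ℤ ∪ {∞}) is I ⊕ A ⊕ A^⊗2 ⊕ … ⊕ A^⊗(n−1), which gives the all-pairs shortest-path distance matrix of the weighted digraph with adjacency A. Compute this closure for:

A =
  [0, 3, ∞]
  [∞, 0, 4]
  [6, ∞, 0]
Closure =
  [0, 3, 7]
  [10, 0, 4]
  [6, 9, 0]

This is the Floyd-Warshall all-pairs shortest-path computation. For each intermediate vertex k = 0, 1, …, 2, update dist[i][j] ← min(dist[i][j], dist[i][k] + dist[k][j]). The final matrix gives, for each (i, j), the minimum total weight of any directed path from i to j (possibly empty when i = j).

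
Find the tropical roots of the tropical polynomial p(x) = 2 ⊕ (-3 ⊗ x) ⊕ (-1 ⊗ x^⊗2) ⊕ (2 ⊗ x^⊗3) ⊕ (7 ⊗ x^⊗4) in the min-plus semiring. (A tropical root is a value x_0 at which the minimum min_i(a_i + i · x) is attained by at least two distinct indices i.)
Roots: {-5, -3, -2, 5}

Each tropical root is a break point of the lower envelope of the lines y = a_i + i · x (there are 5 lines, with slopes 0, 1, ..., 4). Only the lines that attain the minimum somewhere contribute to roots; other lines are dominated. Here the surviving (envelope) indices are i = 4, i = 3, i = 2, i = 1, i = 0.
Intersections between consecutive envelope lines give the roots: for adjacent envelope indices i < j the intersection is x = (a_i − a_j) / (j − i). Reading off the sorted break points: {-5, -3, -2, 5}.
Verification: at each break x_0, at least two indices attain the minimum of min_i(a_i + i · x_0).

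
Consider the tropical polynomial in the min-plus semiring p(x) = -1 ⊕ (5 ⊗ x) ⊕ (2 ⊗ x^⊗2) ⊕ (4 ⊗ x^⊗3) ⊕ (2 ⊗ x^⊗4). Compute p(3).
p(3) = -1

A tropical monomial a ⊗ x^⊗i evaluates to a + i · x. Evaluating each term at x = 3:
  Term 0 contributes -1 + 0 · 3 = -1
  Term 1 contributes 5 + 1 · 3 = 8
  Term 2 contributes 2 + 2 · 3 = 8
  Term 3 contributes 4 + 3 · 3 = 13
  Term 4 contributes 2 + 4 · 3 = 14
p(3) = ⊕ of these = min[-1, 8, 8, 13, 14] = -1.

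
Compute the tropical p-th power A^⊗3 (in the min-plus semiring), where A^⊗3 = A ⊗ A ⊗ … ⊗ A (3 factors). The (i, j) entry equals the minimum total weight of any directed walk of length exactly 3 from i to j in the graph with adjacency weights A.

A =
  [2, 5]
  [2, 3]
A^⊗3 =
  [6, 9]
  [6, 9]

Each entry (A^⊗3)_ij equals the minimum over all length-3 walks i = v_0 → v_1 → … → v_3 = j of Σ_t A[v_t][v_{t+1}]. For example, for (i, j) = (0, 1) we minimise over 4 possible intermediate vertex sequences; the minimum is 9, attained along the walk 0 → 0 → 0 → 1.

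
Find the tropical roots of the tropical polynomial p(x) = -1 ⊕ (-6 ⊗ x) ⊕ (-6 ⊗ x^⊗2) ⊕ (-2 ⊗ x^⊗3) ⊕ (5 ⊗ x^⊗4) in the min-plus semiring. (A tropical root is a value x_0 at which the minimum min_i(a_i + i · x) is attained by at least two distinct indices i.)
Roots: {-7, -4, 0, 5}

Each tropical root is a break point of the lower envelope of the lines y = a_i + i · x (there are 5 lines, with slopes 0, 1, ..., 4). Only the lines that attain the minimum somewhere contribute to roots; other lines are dominated. Here the surviving (envelope) indices are i = 4, i = 3, i = 2, i = 1, i = 0.
Intersections between consecutive envelope lines give the roots: for adjacent envelope indices i < j the intersection is x = (a_i − a_j) / (j − i). Reading off the sorted break points: {-7, -4, 0, 5}.
Verification: at each break x_0, at least two indices attain the minimum of min_i(a_i + i · x_0).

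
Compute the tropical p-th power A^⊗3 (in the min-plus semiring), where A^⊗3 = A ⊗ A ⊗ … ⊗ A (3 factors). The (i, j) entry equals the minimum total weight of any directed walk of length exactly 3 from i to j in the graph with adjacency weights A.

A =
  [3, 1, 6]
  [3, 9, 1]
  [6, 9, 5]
A^⊗3 =
  [7, 5, 5]
  [7, 7, 5]
  [10, 10, 8]

Each entry (A^⊗3)_ij equals the minimum over all length-3 walks i = v_0 → v_1 → … → v_3 = j of Σ_t A[v_t][v_{t+1}]. For example, for (i, j) = (0, 2) we minimise over 9 possible intermediate vertex sequences; the minimum is 5, attained along the walk 0 → 0 → 1 → 2.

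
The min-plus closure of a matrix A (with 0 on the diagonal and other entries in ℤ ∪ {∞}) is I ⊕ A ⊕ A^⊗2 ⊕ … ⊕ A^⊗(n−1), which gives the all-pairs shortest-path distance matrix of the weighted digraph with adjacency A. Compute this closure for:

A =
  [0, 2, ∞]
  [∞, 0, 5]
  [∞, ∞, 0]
Closure =
  [0, 2, 7]
  [∞, 0, 5]
  [∞, ∞, 0]

This is the Floyd-Warshall all-pairs shortest-path computation. For each intermediate vertex k = 0, 1, …, 2, update dist[i][j] ← min(dist[i][j], dist[i][k] + dist[k][j]). The final matrix gives, for each (i, j), the minimum total weight of any directed path from i to j (possibly empty when i = j).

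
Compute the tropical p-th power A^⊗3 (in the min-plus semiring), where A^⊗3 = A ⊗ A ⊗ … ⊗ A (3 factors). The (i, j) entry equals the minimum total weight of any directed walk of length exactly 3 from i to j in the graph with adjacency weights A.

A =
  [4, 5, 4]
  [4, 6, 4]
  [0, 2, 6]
A^⊗3 =
  [8, 9, 8]
  [8, 9, 8]
  [4, 6, 8]

Each entry (A^⊗3)_ij equals the minimum over all length-3 walks i = v_0 → v_1 → … → v_3 = j of Σ_t A[v_t][v_{t+1}]. For example, for (i, j) = (0, 2) we minimise over 9 possible intermediate vertex sequences; the minimum is 8, attained along the walk 0 → 2 → 0 → 2.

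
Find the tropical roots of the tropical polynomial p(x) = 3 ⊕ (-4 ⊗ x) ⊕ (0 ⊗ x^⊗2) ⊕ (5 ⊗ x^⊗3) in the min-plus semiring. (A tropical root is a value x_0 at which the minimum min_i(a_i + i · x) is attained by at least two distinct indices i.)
Roots: {-5, -4, 7}

Each tropical root is a break point of the lower envelope of the lines y = a_i + i · x (there are 4 lines, with slopes 0, 1, ..., 3). Only the lines that attain the minimum somewhere contribute to roots; other lines are dominated. Here the surviving (envelope) indices are i = 3, i = 2, i = 1, i = 0.
Intersections between consecutive envelope lines give the roots: for adjacent envelope indices i < j the intersection is x = (a_i − a_j) / (j − i). Reading off the sorted break points: {-5, -4, 7}.
Verification: at each break x_0, at least two indices attain the minimum of min_i(a_i + i · x_0).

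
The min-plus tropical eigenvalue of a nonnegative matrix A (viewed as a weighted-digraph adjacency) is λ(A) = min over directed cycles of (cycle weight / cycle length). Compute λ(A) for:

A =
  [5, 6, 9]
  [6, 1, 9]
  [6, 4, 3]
λ(A) = 1

Enumerate directed cycles and compute their means (weight / length). Sample:
  cycle 0 → 0: weight = 5, length = 1, mean = 5/1 ≈ 5.000
  cycle 1 → 1: weight = 1, length = 1, mean = 1/1 ≈ 1.000
  cycle 2 → 2: weight = 3, length = 1, mean = 3/1 ≈ 3.000
  cycle 0 → 1 → 0: weight = 12, length = 2, mean = 12/2 ≈ 6.000
  cycle 0 → 2 → 0: weight = 15, length = 2, mean = 15/2 ≈ 7.500
  cycle 1 → 0 → 1: weight = 12, length = 2, mean = 12/2 ≈ 6.000
Minimum mean = 1.000, attained e.g. along the cycle 1 → 1 with weight 1 and length 1. So λ(A) = 1/1 = 1.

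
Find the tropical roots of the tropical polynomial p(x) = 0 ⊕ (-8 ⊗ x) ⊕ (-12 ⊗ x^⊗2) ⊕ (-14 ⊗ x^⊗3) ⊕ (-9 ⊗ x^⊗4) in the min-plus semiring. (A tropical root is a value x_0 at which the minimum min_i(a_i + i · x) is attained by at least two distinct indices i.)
Roots: {-5, 2, 4, 8}

Each tropical root is a break point of the lower envelope of the lines y = a_i + i · x (there are 5 lines, with slopes 0, 1, ..., 4). Only the lines that attain the minimum somewhere contribute to roots; other lines are dominated. Here the surviving (envelope) indices are i = 4, i = 3, i = 2, i = 1, i = 0.
Intersections between consecutive envelope lines give the roots: for adjacent envelope indices i < j the intersection is x = (a_i − a_j) / (j − i). Reading off the sorted break points: {-5, 2, 4, 8}.
Verification: at each break x_0, at least two indices attain the minimum of min_i(a_i + i · x_0).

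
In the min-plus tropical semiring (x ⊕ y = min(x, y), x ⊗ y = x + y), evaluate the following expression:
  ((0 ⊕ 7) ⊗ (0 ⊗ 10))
((0 ⊕ 7) ⊗ (0 ⊗ 10)) = 10

Expand innermost to outermost. Recall ⊕ takes the minimum of its arguments and ⊗ takes their sum. Working out the expression ((0 ⊕ 7) ⊗ (0 ⊗ 10)) gives 10.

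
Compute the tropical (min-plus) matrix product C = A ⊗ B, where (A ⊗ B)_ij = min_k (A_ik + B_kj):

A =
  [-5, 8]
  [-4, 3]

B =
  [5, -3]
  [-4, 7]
A ⊗ B =
  [0, -8]
  [-1, -7]

Apply the min-plus product entry-by-entry:
  C[0][0] = min over k of (A[0][0] + B[0][0] = -5 + 5 = 0, A[0][1] + B[1][0] = 8 + -4 = 4) = 0 (attained at k = 0)
  C[0][1] = min over k of (A[0][0] + B[0][1] = -5 + -3 = -8, A[0][1] + B[1][1] = 8 + 7 = 15) = -8 (attained at k = 0)
  C[1][0] = min over k of (A[1][0] + B[0][0] = -4 + 5 = 1, A[1][1] + B[1][0] = 3 + -4 = -1) = -1 (attained at k = 1)
  C[1][1] = min over k of (A[1][0] + B[0][1] = -4 + -3 = -7, A[1][1] + B[1][1] = 3 + 7 = 10) = -7 (attained at k = 0)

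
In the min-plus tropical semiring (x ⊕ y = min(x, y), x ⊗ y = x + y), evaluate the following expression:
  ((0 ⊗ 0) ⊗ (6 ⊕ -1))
((0 ⊗ 0) ⊗ (6 ⊕ -1)) = -1

Expand innermost to outermost. Recall ⊕ takes the minimum of its arguments and ⊗ takes their sum. Working out the expression ((0 ⊗ 0) ⊗ (6 ⊕ -1)) gives -1.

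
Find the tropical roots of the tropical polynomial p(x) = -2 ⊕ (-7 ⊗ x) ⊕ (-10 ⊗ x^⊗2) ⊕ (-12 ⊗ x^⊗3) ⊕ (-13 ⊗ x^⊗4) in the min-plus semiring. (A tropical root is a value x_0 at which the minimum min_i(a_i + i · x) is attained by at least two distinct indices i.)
Roots: {1, 2, 3, 5}

Each tropical root is a break point of the lower envelope of the lines y = a_i + i · x (there are 5 lines, with slopes 0, 1, ..., 4). Only the lines that attain the minimum somewhere contribute to roots; other lines are dominated. Here the surviving (envelope) indices are i = 4, i = 3, i = 2, i = 1, i = 0.
Intersections between consecutive envelope lines give the roots: for adjacent envelope indices i < j the intersection is x = (a_i − a_j) / (j − i). Reading off the sorted break points: {1, 2, 3, 5}.
Verification: at each break x_0, at least two indices attain the minimum of min_i(a_i + i · x_0).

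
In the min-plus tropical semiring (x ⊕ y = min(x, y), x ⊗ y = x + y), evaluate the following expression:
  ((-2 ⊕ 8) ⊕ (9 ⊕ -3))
((-2 ⊕ 8) ⊕ (9 ⊕ -3)) = -3

Expand innermost to outermost. Recall ⊕ takes the minimum of its arguments and ⊗ takes their sum. Working out the expression ((-2 ⊕ 8) ⊕ (9 ⊕ -3)) gives -3.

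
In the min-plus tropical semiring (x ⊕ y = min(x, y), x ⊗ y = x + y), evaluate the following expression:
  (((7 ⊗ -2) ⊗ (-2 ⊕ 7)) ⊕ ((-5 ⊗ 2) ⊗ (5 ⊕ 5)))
(((7 ⊗ -2) ⊗ (-2 ⊕ 7)) ⊕ ((-5 ⊗ 2) ⊗ (5 ⊕ 5))) = 2

Expand innermost to outermost. Recall ⊕ takes the minimum of its arguments and ⊗ takes their sum. Working out the expression (((7 ⊗ -2) ⊗ (-2 ⊕ 7)) ⊕ ((-5 ⊗ 2) ⊗ (5 ⊕ 5))) gives 2.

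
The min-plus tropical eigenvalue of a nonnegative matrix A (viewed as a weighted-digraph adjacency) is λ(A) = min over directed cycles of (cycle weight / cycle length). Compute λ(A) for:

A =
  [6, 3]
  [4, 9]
λ(A) = 7/2

Enumerate directed cycles and compute their means (weight / length). Sample:
  cycle 0 → 0: weight = 6, length = 1, mean = 6/1 ≈ 6.000
  cycle 1 → 1: weight = 9, length = 1, mean = 9/1 ≈ 9.000
  cycle 0 → 1 → 0: weight = 7, length = 2, mean = 7/2 ≈ 3.500
  cycle 1 → 0 → 1: weight = 7, length = 2, mean = 7/2 ≈ 3.500
Minimum mean = 3.500, attained e.g. along the cycle 0 → 1 → 0 with weight 7 and length 2. So λ(A) = 7/2 = 7/2.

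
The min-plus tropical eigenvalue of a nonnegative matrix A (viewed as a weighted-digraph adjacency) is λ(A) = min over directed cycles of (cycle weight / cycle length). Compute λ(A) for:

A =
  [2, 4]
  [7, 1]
λ(A) = 1

Enumerate directed cycles and compute their means (weight / length). Sample:
  cycle 0 → 0: weight = 2, length = 1, mean = 2/1 ≈ 2.000
  cycle 1 → 1: weight = 1, length = 1, mean = 1/1 ≈ 1.000
  cycle 0 → 1 → 0: weight = 11, length = 2, mean = 11/2 ≈ 5.500
  cycle 1 → 0 → 1: weight = 11, length = 2, mean = 11/2 ≈ 5.500
Minimum mean = 1.000, attained e.g. along the cycle 1 → 1 with weight 1 and length 1. So λ(A) = 1/1 = 1.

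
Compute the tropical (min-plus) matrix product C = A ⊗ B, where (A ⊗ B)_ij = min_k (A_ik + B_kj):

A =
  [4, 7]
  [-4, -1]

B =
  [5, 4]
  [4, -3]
A ⊗ B =
  [9, 4]
  [1, -4]

Apply the min-plus product entry-by-entry:
  C[0][0] = min over k of (A[0][0] + B[0][0] = 4 + 5 = 9, A[0][1] + B[1][0] = 7 + 4 = 11) = 9 (attained at k = 0)
  C[0][1] = min over k of (A[0][0] + B[0][1] = 4 + 4 = 8, A[0][1] + B[1][1] = 7 + -3 = 4) = 4 (attained at k = 1)
  C[1][0] = min over k of (A[1][0] + B[0][0] = -4 + 5 = 1, A[1][1] + B[1][0] = -1 + 4 = 3) = 1 (attained at k = 0)
  C[1][1] = min over k of (A[1][0] + B[0][1] = -4 + 4 = 0, A[1][1] + B[1][1] = -1 + -3 = -4) = -4 (attained at k = 1)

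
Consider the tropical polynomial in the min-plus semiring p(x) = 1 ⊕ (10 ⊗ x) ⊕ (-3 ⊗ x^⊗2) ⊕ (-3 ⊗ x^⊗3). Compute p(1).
p(1) = -1

A tropical monomial a ⊗ x^⊗i evaluates to a + i · x. Evaluating each term at x = 1:
  Term 0 contributes 1 + 0 · 1 = 1
  Term 1 contributes 10 + 1 · 1 = 11
  Term 2 contributes -3 + 2 · 1 = -1
  Term 3 contributes -3 + 3 · 1 = 0
p(1) = ⊕ of these = min[1, 11, -1, 0] = -1.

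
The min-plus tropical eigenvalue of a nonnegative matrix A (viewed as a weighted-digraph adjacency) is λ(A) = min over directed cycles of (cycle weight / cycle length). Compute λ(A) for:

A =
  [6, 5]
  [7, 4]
λ(A) = 4

Enumerate directed cycles and compute their means (weight / length). Sample:
  cycle 0 → 0: weight = 6, length = 1, mean = 6/1 ≈ 6.000
  cycle 1 → 1: weight = 4, length = 1, mean = 4/1 ≈ 4.000
  cycle 0 → 1 → 0: weight = 12, length = 2, mean = 12/2 ≈ 6.000
  cycle 1 → 0 → 1: weight = 12, length = 2, mean = 12/2 ≈ 6.000
Minimum mean = 4.000, attained e.g. along the cycle 1 → 1 with weight 4 and length 1. So λ(A) = 4/1 = 4.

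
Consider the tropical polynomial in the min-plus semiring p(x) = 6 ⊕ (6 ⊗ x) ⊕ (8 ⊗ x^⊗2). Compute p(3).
p(3) = 6

A tropical monomial a ⊗ x^⊗i evaluates to a + i · x. Evaluating each term at x = 3:
  Term 0 contributes 6 + 0 · 3 = 6
  Term 1 contributes 6 + 1 · 3 = 9
  Term 2 contributes 8 + 2 · 3 = 14
p(3) = ⊕ of these = min[6, 9, 14] = 6.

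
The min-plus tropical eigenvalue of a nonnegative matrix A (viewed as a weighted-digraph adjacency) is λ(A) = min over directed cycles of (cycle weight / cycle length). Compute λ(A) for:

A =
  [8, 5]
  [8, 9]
λ(A) = 13/2

Enumerate directed cycles and compute their means (weight / length). Sample:
  cycle 0 → 0: weight = 8, length = 1, mean = 8/1 ≈ 8.000
  cycle 1 → 1: weight = 9, length = 1, mean = 9/1 ≈ 9.000
  cycle 0 → 1 → 0: weight = 13, length = 2, mean = 13/2 ≈ 6.500
  cycle 1 → 0 → 1: weight = 13, length = 2, mean = 13/2 ≈ 6.500
Minimum mean = 6.500, attained e.g. along the cycle 0 → 1 → 0 with weight 13 and length 2. So λ(A) = 13/2 = 13/2.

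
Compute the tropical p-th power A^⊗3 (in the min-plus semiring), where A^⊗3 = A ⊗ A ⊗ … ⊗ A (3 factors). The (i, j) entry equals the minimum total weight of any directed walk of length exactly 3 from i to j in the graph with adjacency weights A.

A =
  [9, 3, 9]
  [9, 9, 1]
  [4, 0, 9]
A^⊗3 =
  [8, 4, 10]
  [10, 8, 2]
  [5, 1, 8]

Each entry (A^⊗3)_ij equals the minimum over all length-3 walks i = v_0 → v_1 → … → v_3 = j of Σ_t A[v_t][v_{t+1}]. For example, for (i, j) = (0, 2) we minimise over 9 possible intermediate vertex sequences; the minimum is 10, attained along the walk 0 → 2 → 1 → 2.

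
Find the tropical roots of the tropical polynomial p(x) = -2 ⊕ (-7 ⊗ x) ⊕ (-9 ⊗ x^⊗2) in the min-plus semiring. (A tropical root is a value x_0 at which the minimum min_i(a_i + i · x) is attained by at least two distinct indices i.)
Roots: {2, 5}

Each tropical root is a break point of the lower envelope of the lines y = a_i + i · x (there are 3 lines, with slopes 0, 1, ..., 2). Only the lines that attain the minimum somewhere contribute to roots; other lines are dominated. Here the surviving (envelope) indices are i = 2, i = 1, i = 0.
Intersections between consecutive envelope lines give the roots: for adjacent envelope indices i < j the intersection is x = (a_i − a_j) / (j − i). Reading off the sorted break points: {2, 5}.
Verification: at each break x_0, at least two indices attain the minimum of min_i(a_i + i · x_0).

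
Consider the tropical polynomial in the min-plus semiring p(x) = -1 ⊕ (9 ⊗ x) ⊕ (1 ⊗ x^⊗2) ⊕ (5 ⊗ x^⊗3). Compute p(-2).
p(-2) = -3

A tropical monomial a ⊗ x^⊗i evaluates to a + i · x. Evaluating each term at x = -2:
  Term 0 contributes -1 + 0 · -2 = -1
  Term 1 contributes 9 + 1 · -2 = 7
  Term 2 contributes 1 + 2 · -2 = -3
  Term 3 contributes 5 + 3 · -2 = -1
p(-2) = ⊕ of these = min[-1, 7, -3, -1] = -3.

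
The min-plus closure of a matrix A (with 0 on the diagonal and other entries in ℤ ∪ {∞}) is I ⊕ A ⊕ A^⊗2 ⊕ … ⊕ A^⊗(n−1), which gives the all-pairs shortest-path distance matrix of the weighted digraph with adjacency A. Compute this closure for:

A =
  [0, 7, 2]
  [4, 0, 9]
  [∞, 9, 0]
Closure =
  [0, 7, 2]
  [4, 0, 6]
  [13, 9, 0]

This is the Floyd-Warshall all-pairs shortest-path computation. For each intermediate vertex k = 0, 1, …, 2, update dist[i][j] ← min(dist[i][j], dist[i][k] + dist[k][j]). The final matrix gives, for each (i, j), the minimum total weight of any directed path from i to j (possibly empty when i = j).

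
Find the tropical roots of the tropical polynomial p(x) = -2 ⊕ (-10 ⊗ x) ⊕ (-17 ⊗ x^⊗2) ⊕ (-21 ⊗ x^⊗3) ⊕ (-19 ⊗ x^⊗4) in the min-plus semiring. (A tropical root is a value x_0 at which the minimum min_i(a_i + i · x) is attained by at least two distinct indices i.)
Roots: {-2, 4, 7, 8}

Each tropical root is a break point of the lower envelope of the lines y = a_i + i · x (there are 5 lines, with slopes 0, 1, ..., 4). Only the lines that attain the minimum somewhere contribute to roots; other lines are dominated. Here the surviving (envelope) indices are i = 4, i = 3, i = 2, i = 1, i = 0.
Intersections between consecutive envelope lines give the roots: for adjacent envelope indices i < j the intersection is x = (a_i − a_j) / (j − i). Reading off the sorted break points: {-2, 4, 7, 8}.
Verification: at each break x_0, at least two indices attain the minimum of min_i(a_i + i · x_0).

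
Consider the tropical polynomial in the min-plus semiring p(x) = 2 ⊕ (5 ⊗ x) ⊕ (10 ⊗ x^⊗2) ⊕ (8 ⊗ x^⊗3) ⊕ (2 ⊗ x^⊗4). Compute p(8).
p(8) = 2

A tropical monomial a ⊗ x^⊗i evaluates to a + i · x. Evaluating each term at x = 8:
  Term 0 contributes 2 + 0 · 8 = 2
  Term 1 contributes 5 + 1 · 8 = 13
  Term 2 contributes 10 + 2 · 8 = 26
  Term 3 contributes 8 + 3 · 8 = 32
  Term 4 contributes 2 + 4 · 8 = 34
p(8) = ⊕ of these = min[2, 13, 26, 32, 34] = 2.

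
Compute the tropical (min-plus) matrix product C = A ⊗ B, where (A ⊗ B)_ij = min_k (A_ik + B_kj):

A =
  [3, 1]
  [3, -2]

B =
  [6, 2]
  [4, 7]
A ⊗ B =
  [5, 5]
  [2, 5]

Apply the min-plus product entry-by-entry:
  C[0][0] = min over k of (A[0][0] + B[0][0] = 3 + 6 = 9, A[0][1] + B[1][0] = 1 + 4 = 5) = 5 (attained at k = 1)
  C[0][1] = min over k of (A[0][0] + B[0][1] = 3 + 2 = 5, A[0][1] + B[1][1] = 1 + 7 = 8) = 5 (attained at k = 0)
  C[1][0] = min over k of (A[1][0] + B[0][0] = 3 + 6 = 9, A[1][1] + B[1][0] = -2 + 4 = 2) = 2 (attained at k = 1)
  C[1][1] = min over k of (A[1][0] + B[0][1] = 3 + 2 = 5, A[1][1] + B[1][1] = -2 + 7 = 5) = 5 (attained at k = 0)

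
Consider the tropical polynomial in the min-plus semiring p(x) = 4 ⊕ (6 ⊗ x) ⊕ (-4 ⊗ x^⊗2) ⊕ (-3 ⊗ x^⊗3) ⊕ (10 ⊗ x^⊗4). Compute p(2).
p(2) = 0

A tropical monomial a ⊗ x^⊗i evaluates to a + i · x. Evaluating each term at x = 2:
  Term 0 contributes 4 + 0 · 2 = 4
  Term 1 contributes 6 + 1 · 2 = 8
  Term 2 contributes -4 + 2 · 2 = 0
  Term 3 contributes -3 + 3 · 2 = 3
  Term 4 contributes 10 + 4 · 2 = 18
p(2) = ⊕ of these = min[4, 8, 0, 3, 18] = 0.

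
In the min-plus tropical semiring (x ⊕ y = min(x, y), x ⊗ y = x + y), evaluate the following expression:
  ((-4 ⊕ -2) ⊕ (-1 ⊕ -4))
((-4 ⊕ -2) ⊕ (-1 ⊕ -4)) = -4

Expand innermost to outermost. Recall ⊕ takes the minimum of its arguments and ⊗ takes their sum. Working out the expression ((-4 ⊕ -2) ⊕ (-1 ⊕ -4)) gives -4.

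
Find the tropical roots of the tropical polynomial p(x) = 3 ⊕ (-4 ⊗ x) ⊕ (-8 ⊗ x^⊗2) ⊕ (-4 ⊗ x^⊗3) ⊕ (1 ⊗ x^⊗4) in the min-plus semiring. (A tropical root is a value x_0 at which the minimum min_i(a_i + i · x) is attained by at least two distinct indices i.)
Roots: {-5, -4, 4, 7}

Each tropical root is a break point of the lower envelope of the lines y = a_i + i · x (there are 5 lines, with slopes 0, 1, ..., 4). Only the lines that attain the minimum somewhere contribute to roots; other lines are dominated. Here the surviving (envelope) indices are i = 4, i = 3, i = 2, i = 1, i = 0.
Intersections between consecutive envelope lines give the roots: for adjacent envelope indices i < j the intersection is x = (a_i − a_j) / (j − i). Reading off the sorted break points: {-5, -4, 4, 7}.
Verification: at each break x_0, at least two indices attain the minimum of min_i(a_i + i · x_0).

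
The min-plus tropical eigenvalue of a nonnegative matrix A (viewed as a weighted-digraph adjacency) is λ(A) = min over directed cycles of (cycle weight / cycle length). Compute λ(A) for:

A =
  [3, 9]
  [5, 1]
λ(A) = 1

Enumerate directed cycles and compute their means (weight / length). Sample:
  cycle 0 → 0: weight = 3, length = 1, mean = 3/1 ≈ 3.000
  cycle 1 → 1: weight = 1, length = 1, mean = 1/1 ≈ 1.000
  cycle 0 → 1 → 0: weight = 14, length = 2, mean = 14/2 ≈ 7.000
  cycle 1 → 0 → 1: weight = 14, length = 2, mean = 14/2 ≈ 7.000
Minimum mean = 1.000, attained e.g. along the cycle 1 → 1 with weight 1 and length 1. So λ(A) = 1/1 = 1.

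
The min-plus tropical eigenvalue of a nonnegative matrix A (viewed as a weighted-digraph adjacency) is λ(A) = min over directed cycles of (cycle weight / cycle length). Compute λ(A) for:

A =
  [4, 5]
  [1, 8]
λ(A) = 3

Enumerate directed cycles and compute their means (weight / length). Sample:
  cycle 0 → 0: weight = 4, length = 1, mean = 4/1 ≈ 4.000
  cycle 1 → 1: weight = 8, length = 1, mean = 8/1 ≈ 8.000
  cycle 0 → 1 → 0: weight = 6, length = 2, mean = 6/2 ≈ 3.000
  cycle 1 → 0 → 1: weight = 6, length = 2, mean = 6/2 ≈ 3.000
Minimum mean = 3.000, attained e.g. along the cycle 0 → 1 → 0 with weight 6 and length 2. So λ(A) = 6/2 = 3.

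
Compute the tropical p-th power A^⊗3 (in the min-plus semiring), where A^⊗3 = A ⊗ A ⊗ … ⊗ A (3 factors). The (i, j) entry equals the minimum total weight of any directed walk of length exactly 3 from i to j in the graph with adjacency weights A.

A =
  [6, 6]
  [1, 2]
A^⊗3 =
  [9, 10]
  [5, 6]

Each entry (A^⊗3)_ij equals the minimum over all length-3 walks i = v_0 → v_1 → … → v_3 = j of Σ_t A[v_t][v_{t+1}]. For example, for (i, j) = (0, 1) we minimise over 4 possible intermediate vertex sequences; the minimum is 10, attained along the walk 0 → 1 → 1 → 1.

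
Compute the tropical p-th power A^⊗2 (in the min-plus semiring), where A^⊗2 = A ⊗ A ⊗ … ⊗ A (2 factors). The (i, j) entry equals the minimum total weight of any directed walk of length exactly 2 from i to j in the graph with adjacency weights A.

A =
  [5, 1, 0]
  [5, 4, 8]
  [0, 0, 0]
A^⊗2 =
  [0, 0, 0]
  [8, 6, 5]
  [0, 0, 0]

Each entry (A^⊗2)_ij equals the minimum over all length-2 walks i = v_0 → v_1 → … → v_2 = j of Σ_t A[v_t][v_{t+1}]. For example, for (i, j) = (0, 2) we minimise over 3 possible intermediate vertex sequences; the minimum is 0, attained along the walk 0 → 2 → 2.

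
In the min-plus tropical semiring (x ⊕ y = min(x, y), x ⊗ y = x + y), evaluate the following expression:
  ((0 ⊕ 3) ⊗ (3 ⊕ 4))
((0 ⊕ 3) ⊗ (3 ⊕ 4)) = 3

Expand innermost to outermost. Recall ⊕ takes the minimum of its arguments and ⊗ takes their sum. Working out the expression ((0 ⊕ 3) ⊗ (3 ⊕ 4)) gives 3.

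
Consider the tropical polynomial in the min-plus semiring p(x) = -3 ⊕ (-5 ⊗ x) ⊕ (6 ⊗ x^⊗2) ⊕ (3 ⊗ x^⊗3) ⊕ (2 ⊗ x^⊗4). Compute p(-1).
p(-1) = -6

A tropical monomial a ⊗ x^⊗i evaluates to a + i · x. Evaluating each term at x = -1:
  Term 0 contributes -3 + 0 · -1 = -3
  Term 1 contributes -5 + 1 · -1 = -6
  Term 2 contributes 6 + 2 · -1 = 4
  Term 3 contributes 3 + 3 · -1 = 0
  Term 4 contributes 2 + 4 · -1 = -2
p(-1) = ⊕ of these = min[-3, -6, 4, 0, -2] = -6.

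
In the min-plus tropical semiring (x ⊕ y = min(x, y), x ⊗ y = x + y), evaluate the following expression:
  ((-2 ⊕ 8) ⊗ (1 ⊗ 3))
((-2 ⊕ 8) ⊗ (1 ⊗ 3)) = 2

Expand innermost to outermost. Recall ⊕ takes the minimum of its arguments and ⊗ takes their sum. Working out the expression ((-2 ⊕ 8) ⊗ (1 ⊗ 3)) gives 2.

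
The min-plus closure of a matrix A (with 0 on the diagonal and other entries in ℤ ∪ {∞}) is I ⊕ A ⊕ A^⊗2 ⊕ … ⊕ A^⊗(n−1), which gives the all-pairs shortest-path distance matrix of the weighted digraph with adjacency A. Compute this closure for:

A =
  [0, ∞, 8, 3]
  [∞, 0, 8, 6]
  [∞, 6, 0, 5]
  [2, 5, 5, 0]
Closure =
  [0, 8, 8, 3]
  [8, 0, 8, 6]
  [7, 6, 0, 5]
  [2, 5, 5, 0]

This is the Floyd-Warshall all-pairs shortest-path computation. For each intermediate vertex k = 0, 1, …, 3, update dist[i][j] ← min(dist[i][j], dist[i][k] + dist[k][j]). The final matrix gives, for each (i, j), the minimum total weight of any directed path from i to j (possibly empty when i = j).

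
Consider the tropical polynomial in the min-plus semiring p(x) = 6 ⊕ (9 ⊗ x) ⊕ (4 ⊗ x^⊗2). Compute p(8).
p(8) = 6

A tropical monomial a ⊗ x^⊗i evaluates to a + i · x. Evaluating each term at x = 8:
  Term 0 contributes 6 + 0 · 8 = 6
  Term 1 contributes 9 + 1 · 8 = 17
  Term 2 contributes 4 + 2 · 8 = 20
p(8) = ⊕ of these = min[6, 17, 20] = 6.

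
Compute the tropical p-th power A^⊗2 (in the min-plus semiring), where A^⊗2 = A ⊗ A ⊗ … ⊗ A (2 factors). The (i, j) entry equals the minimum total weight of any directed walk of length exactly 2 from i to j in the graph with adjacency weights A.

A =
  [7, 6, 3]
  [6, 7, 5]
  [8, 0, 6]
A^⊗2 =
  [11, 3, 9]
  [13, 5, 9]
  [6, 6, 5]

Each entry (A^⊗2)_ij equals the minimum over all length-2 walks i = v_0 → v_1 → … → v_2 = j of Σ_t A[v_t][v_{t+1}]. For example, for (i, j) = (0, 2) we minimise over 3 possible intermediate vertex sequences; the minimum is 9, attained along the walk 0 → 2 → 2.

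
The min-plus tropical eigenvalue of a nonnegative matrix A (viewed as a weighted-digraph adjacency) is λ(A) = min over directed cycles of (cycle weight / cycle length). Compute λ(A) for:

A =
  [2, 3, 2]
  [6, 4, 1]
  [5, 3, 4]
λ(A) = 2

Enumerate directed cycles and compute their means (weight / length). Sample:
  cycle 0 → 0: weight = 2, length = 1, mean = 2/1 ≈ 2.000
  cycle 1 → 1: weight = 4, length = 1, mean = 4/1 ≈ 4.000
  cycle 2 → 2: weight = 4, length = 1, mean = 4/1 ≈ 4.000
  cycle 0 → 1 → 0: weight = 9, length = 2, mean = 9/2 ≈ 4.500
  cycle 0 → 2 → 0: weight = 7, length = 2, mean = 7/2 ≈ 3.500
  cycle 1 → 0 → 1: weight = 9, length = 2, mean = 9/2 ≈ 4.500
Minimum mean = 2.000, attained e.g. along the cycle 0 → 0 with weight 2 and length 1. So λ(A) = 2/1 = 2.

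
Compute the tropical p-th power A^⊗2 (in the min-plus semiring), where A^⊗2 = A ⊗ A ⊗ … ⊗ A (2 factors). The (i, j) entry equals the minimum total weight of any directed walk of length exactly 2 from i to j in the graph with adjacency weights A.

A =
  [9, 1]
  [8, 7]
A^⊗2 =
  [9, 8]
  [15, 9]

Each entry (A^⊗2)_ij equals the minimum over all length-2 walks i = v_0 → v_1 → … → v_2 = j of Σ_t A[v_t][v_{t+1}]. For example, for (i, j) = (0, 1) we minimise over 2 possible intermediate vertex sequences; the minimum is 8, attained along the walk 0 → 1 → 1.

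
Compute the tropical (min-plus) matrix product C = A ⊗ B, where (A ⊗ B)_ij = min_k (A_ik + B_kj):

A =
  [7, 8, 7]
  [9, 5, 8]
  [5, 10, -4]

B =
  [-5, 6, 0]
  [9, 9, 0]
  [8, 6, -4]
A ⊗ B =
  [2, 13, 3]
  [4, 14, 4]
  [0, 2, -8]

Apply the min-plus product entry-by-entry:
  C[0][0] = min over k of (A[0][0] + B[0][0] = 7 + -5 = 2, A[0][1] + B[1][0] = 8 + 9 = 17, A[0][2] + B[2][0] = 7 + 8 = 15) = 2 (attained at k = 0)
  C[0][1] = min over k of (A[0][0] + B[0][1] = 7 + 6 = 13, A[0][1] + B[1][1] = 8 + 9 = 17, A[0][2] + B[2][1] = 7 + 6 = 13) = 13 (attained at k = 0)
  C[0][2] = min over k of (A[0][0] + B[0][2] = 7 + 0 = 7, A[0][1] + B[1][2] = 8 + 0 = 8, A[0][2] + B[2][2] = 7 + -4 = 3) = 3 (attained at k = 2)
  C[1][0] = min over k of (A[1][0] + B[0][0] = 9 + -5 = 4, A[1][1] + B[1][0] = 5 + 9 = 14, A[1][2] + B[2][0] = 8 + 8 = 16) = 4 (attained at k = 0)
  C[1][1] = min over k of (A[1][0] + B[0][1] = 9 + 6 = 15, A[1][1] + B[1][1] = 5 + 9 = 14, A[1][2] + B[2][1] = 8 + 6 = 14) = 14 (attained at k = 1)
  C[1][2] = min over k of (A[1][0] + B[0][2] = 9 + 0 = 9, A[1][1] + B[1][2] = 5 + 0 = 5, A[1][2] + B[2][2] = 8 + -4 = 4) = 4 (attained at k = 2)
  C[2][0] = min over k of (A[2][0] + B[0][0] = 5 + -5 = 0, A[2][1] + B[1][0] = 10 + 9 = 19, A[2][2] + B[2][0] = -4 + 8 = 4) = 0 (attained at k = 0)
  C[2][1] = min over k of (A[2][0] + B[0][1] = 5 + 6 = 11, A[2][1] + B[1][1] = 10 + 9 = 19, A[2][2] + B[2][1] = -4 + 6 = 2) = 2 (attained at k = 2)
  C[2][2] = min over k of (A[2][0] + B[0][2] = 5 + 0 = 5, A[2][1] + B[1][2] = 10 + 0 = 10, A[2][2] + B[2][2] = -4 + -4 = -8) = -8 (attained at k = 2)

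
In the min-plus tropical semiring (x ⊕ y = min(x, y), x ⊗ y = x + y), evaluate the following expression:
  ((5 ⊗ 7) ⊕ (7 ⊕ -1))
((5 ⊗ 7) ⊕ (7 ⊕ -1)) = -1

Expand innermost to outermost. Recall ⊕ takes the minimum of its arguments and ⊗ takes their sum. Working out the expression ((5 ⊗ 7) ⊕ (7 ⊕ -1)) gives -1.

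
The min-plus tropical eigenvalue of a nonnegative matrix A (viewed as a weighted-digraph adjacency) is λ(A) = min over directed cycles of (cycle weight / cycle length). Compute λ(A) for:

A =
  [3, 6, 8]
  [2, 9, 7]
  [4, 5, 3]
λ(A) = 3

Enumerate directed cycles and compute their means (weight / length). Sample:
  cycle 0 → 0: weight = 3, length = 1, mean = 3/1 ≈ 3.000
  cycle 1 → 1: weight = 9, length = 1, mean = 9/1 ≈ 9.000
  cycle 2 → 2: weight = 3, length = 1, mean = 3/1 ≈ 3.000
  cycle 0 → 1 → 0: weight = 8, length = 2, mean = 8/2 ≈ 4.000
  cycle 0 → 2 → 0: weight = 12, length = 2, mean = 12/2 ≈ 6.000
  cycle 1 → 0 → 1: weight = 8, length = 2, mean = 8/2 ≈ 4.000
Minimum mean = 3.000, attained e.g. along the cycle 0 → 0 with weight 3 and length 1. So λ(A) = 3/1 = 3.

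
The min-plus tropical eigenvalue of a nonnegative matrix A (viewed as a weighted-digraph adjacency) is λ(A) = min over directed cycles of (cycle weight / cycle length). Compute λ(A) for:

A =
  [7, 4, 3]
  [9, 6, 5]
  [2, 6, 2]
λ(A) = 2

Enumerate directed cycles and compute their means (weight / length). Sample:
  cycle 0 → 0: weight = 7, length = 1, mean = 7/1 ≈ 7.000
  cycle 1 → 1: weight = 6, length = 1, mean = 6/1 ≈ 6.000
  cycle 2 → 2: weight = 2, length = 1, mean = 2/1 ≈ 2.000
  cycle 0 → 1 → 0: weight = 13, length = 2, mean = 13/2 ≈ 6.500
  cycle 0 → 2 → 0: weight = 5, length = 2, mean = 5/2 ≈ 2.500
  cycle 1 → 0 → 1: weight = 13, length = 2, mean = 13/2 ≈ 6.500
Minimum mean = 2.000, attained e.g. along the cycle 2 → 2 with weight 2 and length 1. So λ(A) = 2/1 = 2.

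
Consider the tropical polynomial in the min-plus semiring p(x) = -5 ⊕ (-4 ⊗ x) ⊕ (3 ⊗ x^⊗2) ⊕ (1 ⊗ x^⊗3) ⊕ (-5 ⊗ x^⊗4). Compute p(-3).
p(-3) = -17

A tropical monomial a ⊗ x^⊗i evaluates to a + i · x. Evaluating each term at x = -3:
  Term 0 contributes -5 + 0 · -3 = -5
  Term 1 contributes -4 + 1 · -3 = -7
  Term 2 contributes 3 + 2 · -3 = -3
  Term 3 contributes 1 + 3 · -3 = -8
  Term 4 contributes -5 + 4 · -3 = -17
p(-3) = ⊕ of these = min[-5, -7, -3, -8, -17] = -17.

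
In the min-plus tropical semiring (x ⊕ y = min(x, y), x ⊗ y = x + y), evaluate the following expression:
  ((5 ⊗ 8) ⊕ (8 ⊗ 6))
((5 ⊗ 8) ⊕ (8 ⊗ 6)) = 13

Expand innermost to outermost. Recall ⊕ takes the minimum of its arguments and ⊗ takes their sum. Working out the expression ((5 ⊗ 8) ⊕ (8 ⊗ 6)) gives 13.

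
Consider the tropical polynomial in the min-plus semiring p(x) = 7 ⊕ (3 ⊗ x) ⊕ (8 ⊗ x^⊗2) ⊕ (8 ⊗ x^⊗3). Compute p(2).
p(2) = 5

A tropical monomial a ⊗ x^⊗i evaluates to a + i · x. Evaluating each term at x = 2:
  Term 0 contributes 7 + 0 · 2 = 7
  Term 1 contributes 3 + 1 · 2 = 5
  Term 2 contributes 8 + 2 · 2 = 12
  Term 3 contributes 8 + 3 · 2 = 14
p(2) = ⊕ of these = min[7, 5, 12, 14] = 5.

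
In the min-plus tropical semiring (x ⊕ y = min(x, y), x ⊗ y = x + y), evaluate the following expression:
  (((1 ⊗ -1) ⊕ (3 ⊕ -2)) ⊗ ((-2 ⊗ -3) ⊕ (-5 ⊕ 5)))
(((1 ⊗ -1) ⊕ (3 ⊕ -2)) ⊗ ((-2 ⊗ -3) ⊕ (-5 ⊕ 5))) = -7

Expand innermost to outermost. Recall ⊕ takes the minimum of its arguments and ⊗ takes their sum. Working out the expression (((1 ⊗ -1) ⊕ (3 ⊕ -2)) ⊗ ((-2 ⊗ -3) ⊕ (-5 ⊕ 5))) gives -7.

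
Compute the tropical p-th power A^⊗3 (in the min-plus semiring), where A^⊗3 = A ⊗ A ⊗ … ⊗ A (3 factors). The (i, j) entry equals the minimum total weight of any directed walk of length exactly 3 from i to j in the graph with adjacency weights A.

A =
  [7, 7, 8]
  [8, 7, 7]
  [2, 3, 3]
A^⊗3 =
  [13, 14, 14]
  [12, 13, 13]
  [8, 9, 9]

Each entry (A^⊗3)_ij equals the minimum over all length-3 walks i = v_0 → v_1 → … → v_3 = j of Σ_t A[v_t][v_{t+1}]. For example, for (i, j) = (0, 2) we minimise over 9 possible intermediate vertex sequences; the minimum is 14, attained along the walk 0 → 2 → 2 → 2.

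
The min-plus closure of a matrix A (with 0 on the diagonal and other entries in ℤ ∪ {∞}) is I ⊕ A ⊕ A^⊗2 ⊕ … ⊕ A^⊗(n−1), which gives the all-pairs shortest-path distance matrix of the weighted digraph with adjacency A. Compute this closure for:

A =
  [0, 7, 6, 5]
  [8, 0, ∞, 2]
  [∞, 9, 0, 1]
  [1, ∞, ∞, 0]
Closure =
  [0, 7, 6, 5]
  [3, 0, 9, 2]
  [2, 9, 0, 1]
  [1, 8, 7, 0]

This is the Floyd-Warshall all-pairs shortest-path computation. For each intermediate vertex k = 0, 1, …, 3, update dist[i][j] ← min(dist[i][j], dist[i][k] + dist[k][j]). The final matrix gives, for each (i, j), the minimum total weight of any directed path from i to j (possibly empty when i = j).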